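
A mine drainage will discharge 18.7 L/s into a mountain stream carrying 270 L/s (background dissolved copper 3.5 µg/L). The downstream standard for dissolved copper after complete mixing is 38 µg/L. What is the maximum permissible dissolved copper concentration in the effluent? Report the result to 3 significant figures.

536 µg/L

At the limit, (Qr·Cr + Qe·Cₑ)/(Qr + Qe) = 38:
Cₑ = (288.7·38 − 270.0·3.500) / 18.70 = 536.1 µg/L.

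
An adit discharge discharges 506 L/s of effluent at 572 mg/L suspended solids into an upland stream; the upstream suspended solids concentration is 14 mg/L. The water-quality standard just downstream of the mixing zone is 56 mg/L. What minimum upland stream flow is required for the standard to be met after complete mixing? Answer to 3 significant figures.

6220 L/s

Set C_mix = 56: (Q·14.00 + 506.0·572.0) / (Q + 506.0) = 56
→ Q = 506.0·(572.0 − 56)/(56 − 14.00) = 6217 L/s.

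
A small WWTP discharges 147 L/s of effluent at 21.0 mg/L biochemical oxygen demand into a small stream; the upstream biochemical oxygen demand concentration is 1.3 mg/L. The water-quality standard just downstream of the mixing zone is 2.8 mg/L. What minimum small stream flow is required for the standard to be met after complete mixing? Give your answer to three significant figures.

Set C_mix = 2.8: (Q·1.300 + 147.0·21.00) / (Q + 147.0) = 2.8
→ Q = 147.0·(21.00 − 2.8)/(2.8 − 1.300) = 1784 L/s.

1780 L/s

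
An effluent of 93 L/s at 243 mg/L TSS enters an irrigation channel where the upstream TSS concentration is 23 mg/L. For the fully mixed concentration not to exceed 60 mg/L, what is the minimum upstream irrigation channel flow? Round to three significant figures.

Set C_mix = 60: (Q·23.00 + 93.00·243.0) / (Q + 93.00) = 60
→ Q = 93.00·(243.0 − 60)/(60 − 23.00) = 460.0 L/s.

460 L/s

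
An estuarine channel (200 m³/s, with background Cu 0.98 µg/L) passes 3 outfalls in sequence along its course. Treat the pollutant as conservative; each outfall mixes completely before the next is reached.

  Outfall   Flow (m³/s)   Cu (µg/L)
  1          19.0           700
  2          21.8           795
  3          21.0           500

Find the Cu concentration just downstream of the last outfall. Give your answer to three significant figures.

158 µg/L

After outfall 1: Q = 200.0 + 19.00 = 219.0 m³/s; C = (200.0·0.9800 + 19.00·700.0)/219.0 = 61.63 µg/L.
After outfall 2: Q = 219.0 + 21.80 = 240.8 m³/s; C = (219.0·61.63 + 21.80·795.0)/240.8 = 128.0 µg/L.
After outfall 3: Q = 240.8 + 21.00 = 261.8 m³/s; C = (240.8·128.0 + 21.00·500.0)/261.8 = 157.9 µg/L.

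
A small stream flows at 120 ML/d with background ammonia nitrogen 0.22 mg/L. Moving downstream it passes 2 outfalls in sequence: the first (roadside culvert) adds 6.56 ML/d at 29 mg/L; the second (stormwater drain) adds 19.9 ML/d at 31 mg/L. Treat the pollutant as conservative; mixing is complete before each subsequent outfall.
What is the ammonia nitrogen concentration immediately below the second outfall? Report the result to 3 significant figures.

Outfall 1: combined Q = 126.6 ML/d; C = (120.0·0.2200 + 6.560·29.00)/126.6 = 1.712 mg/L.
Outfall 2: combined Q = 146.5 ML/d; C = (126.6·1.712 + 19.90·31.00)/146.5 = 5.691 mg/L.

5.69 mg/L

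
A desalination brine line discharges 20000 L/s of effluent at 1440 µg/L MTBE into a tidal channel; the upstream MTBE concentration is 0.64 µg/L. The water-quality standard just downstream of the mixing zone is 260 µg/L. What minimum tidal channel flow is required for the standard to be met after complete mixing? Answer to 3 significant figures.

Set C_mix = 260: (Q·0.6400 + 20000·1440) / (Q + 20000) = 260
→ Q = 20000·(1440 − 260)/(260 − 0.6400) = 90990 L/s.

91000 L/s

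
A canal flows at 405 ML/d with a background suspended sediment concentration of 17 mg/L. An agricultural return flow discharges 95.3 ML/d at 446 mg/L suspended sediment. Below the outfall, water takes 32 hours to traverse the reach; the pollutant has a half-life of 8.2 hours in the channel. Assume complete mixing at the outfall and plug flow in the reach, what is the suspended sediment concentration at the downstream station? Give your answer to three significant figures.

6.60 mg/L

Conservation of mass: C = (405.0·17.00 + 95.30·446.0) / 500.3 = 49390/500.3 = 98.72 mg/L.
Half-life 8.2 h → k = ln 2 / 8.2 = 0.08453 h⁻¹ = 2.029 d⁻¹.
Decay over the reach: 98.72·exp(−kt) = 98.72·0.06687 = 6.602 mg/L.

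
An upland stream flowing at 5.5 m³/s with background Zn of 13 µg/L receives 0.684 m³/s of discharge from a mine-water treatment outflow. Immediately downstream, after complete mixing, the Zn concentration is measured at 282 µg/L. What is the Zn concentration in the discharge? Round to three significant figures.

Mass balance: 5.500·13.00 + 0.6840·Cₑ = 6.184·282.0
→ Cₑ = (6.184·282.0 − 5.500·13.00) / 0.6840 = 2445 µg/L.

2450 µg/L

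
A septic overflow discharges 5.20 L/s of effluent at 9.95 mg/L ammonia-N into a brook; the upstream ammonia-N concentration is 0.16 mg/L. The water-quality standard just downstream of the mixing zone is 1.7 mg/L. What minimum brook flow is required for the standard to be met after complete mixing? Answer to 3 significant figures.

Set C_mix = 1.7: (Q·0.1600 + 5.200·9.950) / (Q + 5.200) = 1.7
→ Q = 5.200·(9.950 − 1.7)/(1.7 − 0.1600) = 27.86 L/s.

27.9 L/s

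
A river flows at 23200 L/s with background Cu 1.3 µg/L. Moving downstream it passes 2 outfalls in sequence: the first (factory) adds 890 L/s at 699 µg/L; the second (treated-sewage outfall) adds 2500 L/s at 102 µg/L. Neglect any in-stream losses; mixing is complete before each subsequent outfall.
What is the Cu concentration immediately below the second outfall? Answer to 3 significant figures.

Below outfall 1: Q → 24090 L/s, C = (23200·1.300 + 890.0·699.0)/24090 = 27.08 µg/L.
Below outfall 2: Q → 26590 L/s, C = (24090·27.08 + 2500·102.0)/26590 = 34.12 µg/L.

34.1 µg/L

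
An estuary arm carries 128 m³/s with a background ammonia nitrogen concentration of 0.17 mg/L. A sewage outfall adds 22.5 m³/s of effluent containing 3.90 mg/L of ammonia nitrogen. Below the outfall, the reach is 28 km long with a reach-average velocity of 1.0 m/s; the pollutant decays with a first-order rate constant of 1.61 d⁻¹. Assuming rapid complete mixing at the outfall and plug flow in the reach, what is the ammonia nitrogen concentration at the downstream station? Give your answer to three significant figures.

0.432 mg/L

After mixing, C = (128.0·0.1700 + 22.50·3.900) / 150.5 = 109.5/150.5 = 0.7276 mg/L.
Travel time t = 28·1000 / 1.0 = 28000 s = 7.778 h.
Applying C = C₀e^(−kt): 0.7276 × 0.5935 = 0.4318 mg/L.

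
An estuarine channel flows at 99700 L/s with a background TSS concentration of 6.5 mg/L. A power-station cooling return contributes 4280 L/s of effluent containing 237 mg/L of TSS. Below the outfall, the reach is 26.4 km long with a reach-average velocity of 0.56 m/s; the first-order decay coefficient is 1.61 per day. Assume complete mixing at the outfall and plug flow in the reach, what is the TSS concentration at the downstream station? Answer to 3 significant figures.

6.64 mg/L

After mixing, C = (99700·6.500 + 4280·237.0) / 104000 = 1662000/104000 = 15.99 mg/L.
Travel time t = 26.4·1000 / 0.56 = 47140 s = 13.10 h.
Applying C = C₀e^(−kt): 15.99 × 0.4154 = 6.642 mg/L.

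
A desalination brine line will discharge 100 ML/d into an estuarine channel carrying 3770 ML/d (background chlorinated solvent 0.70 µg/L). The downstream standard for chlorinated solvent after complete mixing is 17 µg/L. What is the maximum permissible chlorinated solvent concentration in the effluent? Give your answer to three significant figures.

632 µg/L

At the limit, (Qr·Cr + Qe·Cₑ)/(Qr + Qe) = 17:
Cₑ = (3870·17 − 3770·0.7000) / 100.0 = 631.5 µg/L.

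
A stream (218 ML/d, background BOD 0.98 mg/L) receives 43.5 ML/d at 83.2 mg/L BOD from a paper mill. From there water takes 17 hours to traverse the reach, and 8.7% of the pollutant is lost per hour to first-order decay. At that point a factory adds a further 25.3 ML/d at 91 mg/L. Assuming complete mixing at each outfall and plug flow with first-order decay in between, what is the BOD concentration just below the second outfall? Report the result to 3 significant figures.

Mass balance: C = (218.0·0.9800 + 43.50·83.20) / 261.5 = 3833/261.5 = 14.66 mg/L; combined flow 261.5 ML/d.
8.7%/h lost → k = −ln(1 − 0.087) = 0.09102 h⁻¹.
After decay, C = 14.66 × e^(−kt) = 14.66 × 0.2128 = 3.119 mg/L.
Second outfall: C = (261.5·3.119 + 25.30·91.00)/286.8 = 10.87 mg/L.

10.9 mg/L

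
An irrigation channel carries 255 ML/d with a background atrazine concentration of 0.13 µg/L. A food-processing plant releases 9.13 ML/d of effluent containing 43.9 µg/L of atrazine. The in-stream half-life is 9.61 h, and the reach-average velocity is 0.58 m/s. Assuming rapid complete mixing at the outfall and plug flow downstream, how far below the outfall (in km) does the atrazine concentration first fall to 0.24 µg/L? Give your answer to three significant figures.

Mass balance: C = (255.0·0.1300 + 9.130·43.90) / 264.1 = 434.0/264.1 = 1.643 µg/L.
Half-life 9.61 h → k = ln 2 / 9.61 = 0.07213 h⁻¹ = 1.731 d⁻¹.
Set 1.643·exp(−k·t) = 0.24 → t = ln(1.643/0.24)/k = 96010 s = 26.67 h.
Distance = v·t = 0.58·96010 = 55690 m = 55.69 km.

55.7 km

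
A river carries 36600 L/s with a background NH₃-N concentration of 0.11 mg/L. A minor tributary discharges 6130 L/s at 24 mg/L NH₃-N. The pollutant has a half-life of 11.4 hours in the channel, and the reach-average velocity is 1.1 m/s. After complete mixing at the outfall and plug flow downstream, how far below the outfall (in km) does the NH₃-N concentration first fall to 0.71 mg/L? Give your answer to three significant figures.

105 km

After mixing, C = (36600·0.1100 + 6130·24.00) / 42730 = 151100/42730 = 3.537 mg/L.
Half-life 11.4 h → k = ln 2 / 11.4 = 0.06080 h⁻¹ = 1.459 d⁻¹.
Set 3.537·exp(−k·t) = 0.71 → t = ln(3.537/0.71)/k = 95080 s = 26.41 h.
Distance = v·t = 1.1·95080 = 104600 m = 104.6 km.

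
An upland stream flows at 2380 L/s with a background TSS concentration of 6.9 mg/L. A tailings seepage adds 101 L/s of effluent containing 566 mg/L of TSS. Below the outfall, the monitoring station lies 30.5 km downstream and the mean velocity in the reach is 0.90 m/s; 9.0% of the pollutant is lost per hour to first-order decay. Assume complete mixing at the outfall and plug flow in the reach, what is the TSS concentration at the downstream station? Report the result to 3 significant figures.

Mass balance: C = (2380·6.900 + 101.0·566.0) / 2481 = 73590/2481 = 29.66 mg/L.
Travel time t = 30.5·1000 / 0.90 = 33890 s = 9.414 h.
9.0%/h lost → k = −ln(1 − 0.09) = 0.09431 h⁻¹.
Decay over the reach: 29.66·exp(−kt) = 29.66·0.4116 = 12.21 mg/L.

12.2 mg/L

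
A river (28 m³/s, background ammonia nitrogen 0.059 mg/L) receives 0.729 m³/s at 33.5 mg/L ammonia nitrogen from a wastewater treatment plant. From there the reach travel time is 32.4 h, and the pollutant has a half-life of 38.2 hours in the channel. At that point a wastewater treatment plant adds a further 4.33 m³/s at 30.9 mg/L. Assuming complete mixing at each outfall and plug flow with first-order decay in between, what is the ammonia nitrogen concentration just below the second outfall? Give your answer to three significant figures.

4.49 mg/L

Mixed concentration C = ΣQC/ΣQ = (28.00·0.05900 + 0.7290·33.50) / 28.73 = 26.07/28.73 = 0.9076 mg/L; combined flow 28.73 m³/s.
Half-life 38.2 h → k = ln 2 / 38.2 = 0.01815 h⁻¹ = 0.4355 d⁻¹.
First-order decay: C = 0.9076·exp(−k·t) = 0.9076·0.5555 = 0.5041 mg/L.
At the second outfall, C = (28.73·0.5041 + 4.330·30.90) / (28.73 + 4.330) = 4.485 mg/L.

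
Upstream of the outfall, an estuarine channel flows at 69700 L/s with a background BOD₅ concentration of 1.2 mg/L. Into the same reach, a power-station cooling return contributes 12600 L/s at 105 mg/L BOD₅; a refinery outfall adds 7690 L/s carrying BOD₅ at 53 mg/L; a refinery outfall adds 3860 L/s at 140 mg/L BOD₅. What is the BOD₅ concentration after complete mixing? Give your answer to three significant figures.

Mass balance: C = (69700·1.200 + 12600·105.0 + 7690·53.00 + 3860·140.0) / 93850 = 2355000/93850 = 25.09 mg/L.

25.1 mg/L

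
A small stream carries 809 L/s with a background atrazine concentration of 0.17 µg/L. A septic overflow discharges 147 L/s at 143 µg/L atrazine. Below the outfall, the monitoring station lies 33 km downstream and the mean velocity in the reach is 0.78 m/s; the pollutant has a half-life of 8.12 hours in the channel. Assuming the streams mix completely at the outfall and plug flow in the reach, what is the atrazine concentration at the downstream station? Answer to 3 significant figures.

Mass balance: C = (809.0·0.1700 + 147.0·143.0) / 956.0 = 21160/956.0 = 22.13 µg/L.
Travel time t = 33·1000 / 0.78 = 42310 s = 11.75 h.
Half-life 8.12 h → k = ln 2 / 8.12 = 0.08536 h⁻¹ = 2.049 d⁻¹.
After decay, C = 22.13 × e^(−kt) = 22.13 × 0.3667 = 8.116 µg/L.

8.12 µg/L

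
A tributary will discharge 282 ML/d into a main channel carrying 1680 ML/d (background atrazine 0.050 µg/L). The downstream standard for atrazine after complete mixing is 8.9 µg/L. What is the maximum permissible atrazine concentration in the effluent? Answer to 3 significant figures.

61.6 µg/L

At the limit, (Qr·Cr + Qe·Cₑ)/(Qr + Qe) = 8.9:
Cₑ = (1962·8.9 − 1680·0.05000) / 282.0 = 61.62 µg/L.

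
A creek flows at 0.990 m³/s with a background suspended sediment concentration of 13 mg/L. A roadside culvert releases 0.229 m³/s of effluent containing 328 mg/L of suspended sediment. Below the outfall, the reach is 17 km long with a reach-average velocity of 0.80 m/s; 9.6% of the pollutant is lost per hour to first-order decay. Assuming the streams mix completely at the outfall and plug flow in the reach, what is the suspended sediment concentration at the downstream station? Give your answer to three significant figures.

Conservation of mass: C = (0.9900·13.00 + 0.2290·328.0) / 1.219 = 87.98/1.219 = 72.18 mg/L.
Travel time t = 17·1000 / 0.80 = 21250 s = 5.903 h.
9.6%/h lost → k = −ln(1 − 0.096) = 0.1009 h⁻¹.
Applying C = C₀e^(−kt): 72.18 × 0.5512 = 39.78 mg/L.

39.8 mg/L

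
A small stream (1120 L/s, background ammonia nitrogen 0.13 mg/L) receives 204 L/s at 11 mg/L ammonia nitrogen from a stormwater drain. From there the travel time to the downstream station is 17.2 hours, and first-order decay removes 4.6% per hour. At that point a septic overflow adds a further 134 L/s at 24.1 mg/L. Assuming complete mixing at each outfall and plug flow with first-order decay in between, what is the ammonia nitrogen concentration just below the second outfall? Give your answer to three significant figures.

2.94 mg/L

Flow-weighted average: C = (1120·0.1300 + 204.0·11.00) / 1324 = 2390/1324 = 1.805 mg/L; combined flow 1324 L/s.
4.6%/h lost → k = −ln(1 − 0.046) = 0.04709 h⁻¹.
Decay over the reach: 1.805·exp(−kt) = 1.805·0.4449 = 0.8029 mg/L.
Second outfall: C = (1324·0.8029 + 134.0·24.10)/1458 = 2.944 mg/L.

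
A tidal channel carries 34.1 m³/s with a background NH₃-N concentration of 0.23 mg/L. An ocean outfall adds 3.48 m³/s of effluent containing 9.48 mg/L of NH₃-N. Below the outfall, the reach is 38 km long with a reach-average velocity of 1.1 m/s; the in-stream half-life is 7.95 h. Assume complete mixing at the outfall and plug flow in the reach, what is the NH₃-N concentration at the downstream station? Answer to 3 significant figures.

After mixing, C = (34.10·0.2300 + 3.480·9.480) / 37.58 = 40.83/37.58 = 1.087 mg/L.
Travel time t = 38·1000 / 1.1 = 34550 s = 9.596 h.
Half-life 7.95 h → k = ln 2 / 7.95 = 0.08719 h⁻¹ = 2.093 d⁻¹.
Decay over the reach: 1.087·exp(−kt) = 1.087·0.4332 = 0.4707 mg/L.

0.471 mg/L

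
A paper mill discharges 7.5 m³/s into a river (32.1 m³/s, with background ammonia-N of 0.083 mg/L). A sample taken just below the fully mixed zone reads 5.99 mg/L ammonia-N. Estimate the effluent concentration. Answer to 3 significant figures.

Mass balance: 32.10·0.08300 + 7.500·Cₑ = 39.60·5.990
→ Cₑ = (39.60·5.990 − 32.10·0.08300) / 7.500 = 31.27 mg/L.

31.3 mg/L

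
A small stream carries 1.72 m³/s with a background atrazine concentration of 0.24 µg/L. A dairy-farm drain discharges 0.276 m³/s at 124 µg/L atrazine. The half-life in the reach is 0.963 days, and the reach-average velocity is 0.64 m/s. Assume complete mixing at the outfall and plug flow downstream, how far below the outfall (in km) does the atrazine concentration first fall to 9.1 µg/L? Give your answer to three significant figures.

49.6 km

After mixing, C = (1.720·0.2400 + 0.2760·124.0) / 1.996 = 34.64/1.996 = 17.35 µg/L.
Half-life 0.963 d → k = ln 2 / 0.963 = 0.7198 d⁻¹.
Set 17.35·exp(−k·t) = 9.1 → t = ln(17.35/9.1)/k = 77480 s = 21.52 h.
Distance = v·t = 0.64·77480 = 49590 m = 49.59 km.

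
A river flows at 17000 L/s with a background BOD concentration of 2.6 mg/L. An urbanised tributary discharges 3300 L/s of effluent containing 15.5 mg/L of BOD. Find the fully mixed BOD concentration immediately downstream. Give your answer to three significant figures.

4.70 mg/L

Conservation of mass: C = (17000·2.600 + 3300·15.50) / 20300 = 95350/20300 = 4.697 mg/L.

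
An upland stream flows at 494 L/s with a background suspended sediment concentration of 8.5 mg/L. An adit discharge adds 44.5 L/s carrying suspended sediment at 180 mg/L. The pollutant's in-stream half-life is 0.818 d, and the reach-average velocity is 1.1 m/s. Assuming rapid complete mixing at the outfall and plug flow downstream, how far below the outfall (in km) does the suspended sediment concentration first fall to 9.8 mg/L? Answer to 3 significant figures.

Flow-weighted average: C = (494.0·8.500 + 44.50·180.0) / 538.5 = 12210/538.5 = 22.67 mg/L.
Half-life 0.818 d → k = ln 2 / 0.818 = 0.8474 d⁻¹.
Set 22.67·exp(−k·t) = 9.8 → t = ln(22.67/9.8)/k = 85520 s = 23.76 h.
Distance = v·t = 1.1·85520 = 94070 m = 94.07 km.

94.1 km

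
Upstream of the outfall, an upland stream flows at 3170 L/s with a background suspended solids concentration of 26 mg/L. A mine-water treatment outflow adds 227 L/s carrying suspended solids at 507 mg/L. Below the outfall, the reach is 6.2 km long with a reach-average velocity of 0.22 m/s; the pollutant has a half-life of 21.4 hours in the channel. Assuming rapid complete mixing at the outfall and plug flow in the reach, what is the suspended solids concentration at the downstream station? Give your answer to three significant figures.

45.1 mg/L

After mixing, C = (3170·26.00 + 227.0·507.0) / 3397 = 197500/3397 = 58.14 mg/L.
Travel time t = 6.2·1000 / 0.22 = 28180 s = 7.828 h.
Half-life 21.4 h → k = ln 2 / 21.4 = 0.03239 h⁻¹ = 0.7774 d⁻¹.
First-order decay: C = 58.14·exp(−k·t) = 58.14·0.7760 = 45.12 mg/L.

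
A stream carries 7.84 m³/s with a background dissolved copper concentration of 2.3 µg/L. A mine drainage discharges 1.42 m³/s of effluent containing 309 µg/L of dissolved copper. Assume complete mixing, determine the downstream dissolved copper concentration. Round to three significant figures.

49.3 µg/L

Mixed concentration C = ΣQC/ΣQ = (7.840·2.300 + 1.420·309.0) / 9.260 = 456.8/9.260 = 49.33 µg/L.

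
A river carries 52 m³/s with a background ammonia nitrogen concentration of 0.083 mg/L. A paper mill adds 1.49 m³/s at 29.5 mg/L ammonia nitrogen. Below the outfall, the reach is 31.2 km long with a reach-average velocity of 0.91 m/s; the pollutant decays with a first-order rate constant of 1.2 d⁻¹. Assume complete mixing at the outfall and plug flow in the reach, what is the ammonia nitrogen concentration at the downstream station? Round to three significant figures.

0.561 mg/L

Conservation of mass: C = (52.00·0.08300 + 1.490·29.50) / 53.49 = 48.27/53.49 = 0.9024 mg/L.
Travel time t = 31.2·1000 / 0.91 = 34290 s = 9.524 h.
Applying C = C₀e^(−kt): 0.9024 × 0.6211 = 0.5605 mg/L.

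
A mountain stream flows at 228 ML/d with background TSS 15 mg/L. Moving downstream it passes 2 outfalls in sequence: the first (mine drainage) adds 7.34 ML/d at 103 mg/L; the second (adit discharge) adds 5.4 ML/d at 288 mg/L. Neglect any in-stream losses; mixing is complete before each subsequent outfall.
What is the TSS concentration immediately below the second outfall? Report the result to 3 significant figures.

23.8 mg/L

Below outfall 1: Q → 235.3 ML/d, C = (228.0·15.00 + 7.340·103.0)/235.3 = 17.74 mg/L.
Below outfall 2: Q → 240.7 ML/d, C = (235.3·17.74 + 5.400·288.0)/240.7 = 23.81 mg/L.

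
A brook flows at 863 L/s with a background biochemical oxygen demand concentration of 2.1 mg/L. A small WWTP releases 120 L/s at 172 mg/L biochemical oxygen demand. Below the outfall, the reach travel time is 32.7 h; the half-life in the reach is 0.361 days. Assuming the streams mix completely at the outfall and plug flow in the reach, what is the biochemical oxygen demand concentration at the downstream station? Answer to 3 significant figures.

Conservation of mass: C = (863.0·2.100 + 120.0·172.0) / 983.0 = 22450/983.0 = 22.84 mg/L.
Half-life 0.361 d → k = ln 2 / 0.361 = 1.920 d⁻¹.
After decay, C = 22.84 × e^(−kt) = 22.84 × 0.07309 = 1.669 mg/L.

1.67 mg/L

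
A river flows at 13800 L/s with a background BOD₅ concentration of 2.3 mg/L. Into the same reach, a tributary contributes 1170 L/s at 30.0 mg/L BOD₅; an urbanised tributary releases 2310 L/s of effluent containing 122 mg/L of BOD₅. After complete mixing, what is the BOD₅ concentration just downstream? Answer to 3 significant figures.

Mass balance: C = (13800·2.300 + 1170·30.00 + 2310·122.0) / 17280 = 348700/17280 = 20.18 mg/L.

20.2 mg/L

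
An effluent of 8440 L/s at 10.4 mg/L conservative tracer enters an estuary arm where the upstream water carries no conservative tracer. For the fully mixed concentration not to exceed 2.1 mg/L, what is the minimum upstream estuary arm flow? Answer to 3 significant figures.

Set C_mix = 2.1: (Q·0 + 8440·10.40) / (Q + 8440) = 2.1
→ Q = 8440·(10.40 − 2.1)/(2.1 − 0) = 33360 L/s.

33400 L/s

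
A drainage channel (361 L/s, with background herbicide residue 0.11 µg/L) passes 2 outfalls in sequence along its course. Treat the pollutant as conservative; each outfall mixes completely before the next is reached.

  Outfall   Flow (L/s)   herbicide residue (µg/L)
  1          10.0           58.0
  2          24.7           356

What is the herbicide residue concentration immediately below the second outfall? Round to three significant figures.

Outfall 1: combined Q = 371.0 L/s; C = (361.0·0.1100 + 10.00·58.00)/371.0 = 1.670 µg/L.
Outfall 2: combined Q = 395.7 L/s; C = (371.0·1.670 + 24.70·356.0)/395.7 = 23.79 µg/L.

23.8 µg/L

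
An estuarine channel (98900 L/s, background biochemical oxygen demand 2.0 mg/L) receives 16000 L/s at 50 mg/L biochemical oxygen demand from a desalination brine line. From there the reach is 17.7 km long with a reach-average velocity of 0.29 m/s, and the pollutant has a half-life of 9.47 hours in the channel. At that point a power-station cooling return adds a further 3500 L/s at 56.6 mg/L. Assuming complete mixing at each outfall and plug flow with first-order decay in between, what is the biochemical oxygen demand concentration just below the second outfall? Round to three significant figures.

4.11 mg/L

Mass balance: C = (98900·2.000 + 16000·50.00) / 114900 = 997800/114900 = 8.684 mg/L; combined flow 114900 L/s.
Travel time t = 17.7·1000 / 0.29 = 61030 s = 16.95 h.
Half-life 9.47 h → k = ln 2 / 9.47 = 0.07319 h⁻¹ = 1.757 d⁻¹.
First-order decay: C = 8.684·exp(−k·t) = 8.684·0.2891 = 2.511 mg/L.
Second outfall: C = (114900·2.511 + 3500·56.60)/118400 = 4.110 mg/L.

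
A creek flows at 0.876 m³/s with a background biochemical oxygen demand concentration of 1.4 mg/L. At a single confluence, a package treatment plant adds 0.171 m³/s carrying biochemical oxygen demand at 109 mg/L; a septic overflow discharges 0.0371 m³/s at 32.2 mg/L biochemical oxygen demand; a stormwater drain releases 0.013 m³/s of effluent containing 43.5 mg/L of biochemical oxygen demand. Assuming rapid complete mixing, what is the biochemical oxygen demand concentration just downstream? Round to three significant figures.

After mixing, C = (0.8760·1.400 + 0.1710·109.0 + 0.03710·32.20 + 0.01300·43.50) / 1.097 = 21.63/1.097 = 19.71 mg/L.

19.7 mg/L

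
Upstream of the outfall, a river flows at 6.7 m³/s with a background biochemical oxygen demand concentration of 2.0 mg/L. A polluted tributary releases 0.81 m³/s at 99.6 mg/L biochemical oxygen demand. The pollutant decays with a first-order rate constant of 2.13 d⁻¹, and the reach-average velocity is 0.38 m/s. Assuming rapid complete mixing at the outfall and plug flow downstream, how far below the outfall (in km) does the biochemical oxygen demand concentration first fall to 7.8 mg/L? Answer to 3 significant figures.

Mass balance: C = (6.700·2.000 + 0.8100·99.60) / 7.510 = 94.08/7.510 = 12.53 mg/L.
Set 12.53·exp(−k·t) = 7.8 → t = ln(12.53/7.8)/k = 19220 s = 5.338 h.
Distance = v·t = 0.38·19220 = 7302 m = 7.302 km.

7.30 km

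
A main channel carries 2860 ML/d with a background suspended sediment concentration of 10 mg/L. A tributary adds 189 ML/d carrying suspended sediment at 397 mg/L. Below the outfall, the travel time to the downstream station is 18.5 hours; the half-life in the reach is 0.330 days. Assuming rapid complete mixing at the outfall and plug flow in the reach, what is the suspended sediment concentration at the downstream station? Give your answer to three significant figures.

6.73 mg/L

After mixing, C = (2860·10.00 + 189.0·397.0) / 3049 = 103600/3049 = 33.99 mg/L.
Half-life 0.330 d → k = ln 2 / 0.330 = 2.100 d⁻¹.
Decay over the reach: 33.99·exp(−kt) = 33.99·0.1981 = 6.733 mg/L.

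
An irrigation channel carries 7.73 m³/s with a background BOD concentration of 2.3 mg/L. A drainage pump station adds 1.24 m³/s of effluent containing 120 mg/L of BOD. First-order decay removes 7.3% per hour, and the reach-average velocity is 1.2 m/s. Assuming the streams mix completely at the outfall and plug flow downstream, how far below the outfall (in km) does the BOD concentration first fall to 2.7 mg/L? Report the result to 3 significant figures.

Mixed concentration C = ΣQC/ΣQ = (7.730·2.300 + 1.240·120.0) / 8.970 = 166.6/8.970 = 18.57 mg/L.
7.3%/h lost → k = −ln(1 − 0.073) = 0.07580 h⁻¹.
Set 18.57·exp(−k·t) = 2.7 → t = ln(18.57/2.7)/k = 91580 s = 25.44 h.
Distance = v·t = 1.2·91580 = 109900 m = 109.9 km.

110 km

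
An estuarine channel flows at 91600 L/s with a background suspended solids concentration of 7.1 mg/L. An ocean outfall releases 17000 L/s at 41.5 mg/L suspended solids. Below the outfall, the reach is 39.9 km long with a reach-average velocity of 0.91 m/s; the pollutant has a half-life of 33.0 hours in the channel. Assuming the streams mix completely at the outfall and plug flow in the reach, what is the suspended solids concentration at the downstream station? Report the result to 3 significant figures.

Flow-weighted average: C = (91600·7.100 + 17000·41.50) / 108600 = 1356000/108600 = 12.48 mg/L.
Travel time t = 39.9·1000 / 0.91 = 43850 s = 12.18 h.
Half-life 33.0 h → k = ln 2 / 33.0 = 0.02100 h⁻¹ = 0.5041 d⁻¹.
Applying C = C₀e^(−kt): 12.48 × 0.7743 = 9.667 mg/L.

9.67 mg/L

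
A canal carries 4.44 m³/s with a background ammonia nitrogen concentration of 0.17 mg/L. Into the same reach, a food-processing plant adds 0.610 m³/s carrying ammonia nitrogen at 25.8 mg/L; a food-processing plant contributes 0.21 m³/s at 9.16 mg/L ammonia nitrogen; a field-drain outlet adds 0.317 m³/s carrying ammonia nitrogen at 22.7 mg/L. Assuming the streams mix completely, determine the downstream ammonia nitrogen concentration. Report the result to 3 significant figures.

Mass balance: C = (4.440·0.1700 + 0.6100·25.80 + 0.2100·9.160 + 0.3170·22.70) / 5.577 = 25.61/5.577 = 4.592 mg/L.

4.59 mg/L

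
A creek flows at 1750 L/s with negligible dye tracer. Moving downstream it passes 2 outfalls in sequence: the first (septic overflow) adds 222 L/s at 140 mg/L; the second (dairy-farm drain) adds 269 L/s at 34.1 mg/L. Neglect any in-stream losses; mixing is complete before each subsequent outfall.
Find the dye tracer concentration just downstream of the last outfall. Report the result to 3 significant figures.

18.0 mg/L

Outfall 1: combined Q = 1972 L/s; C = (1750·0 + 222.0·140.0)/1972 = 15.76 mg/L.
Outfall 2: combined Q = 2241 L/s; C = (1972·15.76 + 269.0·34.10)/2241 = 17.96 mg/L.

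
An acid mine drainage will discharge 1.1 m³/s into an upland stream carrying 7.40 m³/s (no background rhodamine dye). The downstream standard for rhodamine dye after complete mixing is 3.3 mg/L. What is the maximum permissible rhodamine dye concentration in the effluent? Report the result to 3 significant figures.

At the limit, (Qr·Cr + Qe·Cₑ)/(Qr + Qe) = 3.3:
Cₑ = (8.500·3.3 − 7.400·0) / 1.100 = 25.50 mg/L.

25.5 mg/L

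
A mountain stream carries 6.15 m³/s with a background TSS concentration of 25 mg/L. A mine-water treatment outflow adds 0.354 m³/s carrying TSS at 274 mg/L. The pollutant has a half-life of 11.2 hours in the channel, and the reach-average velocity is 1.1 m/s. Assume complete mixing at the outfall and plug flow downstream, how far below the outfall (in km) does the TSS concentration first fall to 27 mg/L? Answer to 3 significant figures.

Flow-weighted average: C = (6.150·25.00 + 0.3540·274.0) / 6.504 = 250.7/6.504 = 38.55 mg/L.
Half-life 11.2 h → k = ln 2 / 11.2 = 0.06189 h⁻¹ = 1.485 d⁻¹.
Set 38.55·exp(−k·t) = 27 → t = ln(38.55/27)/k = 20720 s = 5.755 h.
Distance = v·t = 1.1·20720 = 22790 m = 22.79 km.

22.8 km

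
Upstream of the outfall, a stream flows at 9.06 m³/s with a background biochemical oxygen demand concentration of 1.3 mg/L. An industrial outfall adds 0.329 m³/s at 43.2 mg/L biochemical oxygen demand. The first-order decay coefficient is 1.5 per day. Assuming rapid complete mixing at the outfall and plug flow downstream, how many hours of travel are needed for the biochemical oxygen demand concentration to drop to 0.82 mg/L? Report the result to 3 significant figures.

19.5 h

Mass balance: C = (9.060·1.300 + 0.3290·43.20) / 9.389 = 25.99/9.389 = 2.768 mg/L.
2.768·exp(−k·t) = 0.82 → t = ln(2.768/0.82)/k = 70080 s = 19.47 h.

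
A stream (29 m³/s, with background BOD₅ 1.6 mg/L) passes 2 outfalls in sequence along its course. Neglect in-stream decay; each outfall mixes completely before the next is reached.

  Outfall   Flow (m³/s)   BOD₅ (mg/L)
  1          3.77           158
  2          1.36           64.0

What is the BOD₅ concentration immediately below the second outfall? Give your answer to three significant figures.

Outfall 1: combined Q = 32.77 m³/s; C = (29.00·1.600 + 3.770·158.0)/32.77 = 19.59 mg/L.
Outfall 2: combined Q = 34.13 m³/s; C = (32.77·19.59 + 1.360·64.00)/34.13 = 21.36 mg/L.

21.4 mg/L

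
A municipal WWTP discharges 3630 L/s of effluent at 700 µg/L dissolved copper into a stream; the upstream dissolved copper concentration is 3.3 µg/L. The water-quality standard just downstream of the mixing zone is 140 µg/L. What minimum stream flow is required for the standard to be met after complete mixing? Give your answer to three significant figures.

14900 L/s

Set C_mix = 140: (Q·3.300 + 3630·700.0) / (Q + 3630) = 140
→ Q = 3630·(700.0 − 140)/(140 − 3.300) = 14870 L/s.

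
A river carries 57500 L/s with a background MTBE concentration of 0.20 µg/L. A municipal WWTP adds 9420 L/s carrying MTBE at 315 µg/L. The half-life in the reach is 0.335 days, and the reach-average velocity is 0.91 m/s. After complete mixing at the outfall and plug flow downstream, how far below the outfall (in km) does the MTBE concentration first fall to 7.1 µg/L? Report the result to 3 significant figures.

69.8 km

After mixing, C = (57500·0.2000 + 9420·315.0) / 66920 = 2979000/66920 = 44.51 µg/L.
Half-life 0.335 d → k = ln 2 / 0.335 = 2.069 d⁻¹.
Set 44.51·exp(−k·t) = 7.1 → t = ln(44.51/7.1)/k = 76650 s = 21.29 h.
Distance = v·t = 0.91·76650 = 69750 m = 69.75 km.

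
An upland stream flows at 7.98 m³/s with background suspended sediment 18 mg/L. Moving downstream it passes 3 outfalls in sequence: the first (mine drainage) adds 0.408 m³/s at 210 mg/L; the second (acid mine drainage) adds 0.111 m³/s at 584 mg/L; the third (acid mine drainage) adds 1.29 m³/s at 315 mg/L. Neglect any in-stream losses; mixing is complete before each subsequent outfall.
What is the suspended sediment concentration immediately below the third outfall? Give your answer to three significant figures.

71.6 mg/L

Below outfall 1: Q → 8.388 m³/s, C = (7.980·18.00 + 0.4080·210.0)/8.388 = 27.34 mg/L.
Below outfall 2: Q → 8.499 m³/s, C = (8.388·27.34 + 0.1110·584.0)/8.499 = 34.61 mg/L.
Below outfall 3: Q → 9.789 m³/s, C = (8.499·34.61 + 1.290·315.0)/9.789 = 71.56 mg/L.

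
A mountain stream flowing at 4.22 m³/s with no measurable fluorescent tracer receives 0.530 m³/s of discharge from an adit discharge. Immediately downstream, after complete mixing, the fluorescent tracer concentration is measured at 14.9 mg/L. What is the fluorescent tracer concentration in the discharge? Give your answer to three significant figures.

134 mg/L

Mass balance: 4.220·0 + 0.5300·Cₑ = 4.750·14.90
→ Cₑ = (4.750·14.90 − 4.220·0) / 0.5300 = 133.5 mg/L.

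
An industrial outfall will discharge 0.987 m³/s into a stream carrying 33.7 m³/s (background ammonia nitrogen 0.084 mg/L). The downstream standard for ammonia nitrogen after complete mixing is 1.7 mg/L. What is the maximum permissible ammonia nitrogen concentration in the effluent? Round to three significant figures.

At the limit, (Qr·Cr + Qe·Cₑ)/(Qr + Qe) = 1.7:
Cₑ = (34.69·1.7 − 33.70·0.08400) / 0.9870 = 56.88 mg/L.

56.9 mg/L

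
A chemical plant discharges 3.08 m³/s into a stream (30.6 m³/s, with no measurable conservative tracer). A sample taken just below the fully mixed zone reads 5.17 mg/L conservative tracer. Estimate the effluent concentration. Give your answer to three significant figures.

56.5 mg/L

Mass balance: 30.60·0 + 3.080·Cₑ = 33.68·5.170
→ Cₑ = (33.68·5.170 − 30.60·0) / 3.080 = 56.53 mg/L.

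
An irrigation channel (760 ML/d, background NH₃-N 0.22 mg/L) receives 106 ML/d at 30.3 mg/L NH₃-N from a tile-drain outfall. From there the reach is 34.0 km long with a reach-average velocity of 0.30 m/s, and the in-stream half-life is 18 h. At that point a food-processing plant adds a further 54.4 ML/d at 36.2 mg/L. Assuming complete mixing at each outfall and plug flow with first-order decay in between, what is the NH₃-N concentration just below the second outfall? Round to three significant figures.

Conservation of mass: C = (760.0·0.2200 + 106.0·30.30) / 866.0 = 3379/866.0 = 3.902 mg/L; combined flow 866.0 ML/d.
Travel time t = 34.0·1000 / 0.30 = 113300 s = 31.48 h.
Half-life 18 h → k = ln 2 / 18 = 0.03851 h⁻¹ = 0.9242 d⁻¹.
Decay over the reach: 3.902·exp(−kt) = 3.902·0.2975 = 1.161 mg/L.
Second outfall: C = (866.0·1.161 + 54.40·36.20)/920.4 = 3.232 mg/L.

3.23 mg/L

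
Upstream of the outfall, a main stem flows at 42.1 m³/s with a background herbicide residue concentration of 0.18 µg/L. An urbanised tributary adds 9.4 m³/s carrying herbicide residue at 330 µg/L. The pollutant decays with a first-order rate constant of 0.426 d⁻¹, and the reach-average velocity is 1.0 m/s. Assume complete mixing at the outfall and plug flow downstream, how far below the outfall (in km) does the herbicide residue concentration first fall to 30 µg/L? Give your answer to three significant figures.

142 km

Mass balance: C = (42.10·0.1800 + 9.400·330.0) / 51.50 = 3110/51.50 = 60.38 µg/L.
Set 60.38·exp(−k·t) = 30 → t = ln(60.38/30)/k = 141900 s = 39.41 h.
Distance = v·t = 1.0·141900 = 141900 m = 141.9 km.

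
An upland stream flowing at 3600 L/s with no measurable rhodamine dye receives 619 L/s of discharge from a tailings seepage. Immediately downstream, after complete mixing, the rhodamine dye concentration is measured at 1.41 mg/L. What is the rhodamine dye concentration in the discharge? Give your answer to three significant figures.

Mass balance: 3600·0 + 619.0·Cₑ = 4219·1.410
→ Cₑ = (4219·1.410 − 3600·0) / 619.0 = 9.610 mg/L.

9.61 mg/L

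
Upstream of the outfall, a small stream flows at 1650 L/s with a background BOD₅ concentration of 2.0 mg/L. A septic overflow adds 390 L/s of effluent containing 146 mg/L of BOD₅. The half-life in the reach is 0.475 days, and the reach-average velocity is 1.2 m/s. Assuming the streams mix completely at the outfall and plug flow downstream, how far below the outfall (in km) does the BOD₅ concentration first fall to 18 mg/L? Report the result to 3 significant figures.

After mixing, C = (1650·2.000 + 390.0·146.0) / 2040 = 60240/2040 = 29.53 mg/L.
Half-life 0.475 d → k = ln 2 / 0.475 = 1.459 d⁻¹.
Set 29.53·exp(−k·t) = 18 → t = ln(29.53/18)/k = 29310 s = 8.141 h.
Distance = v·t = 1.2·29310 = 35170 m = 35.17 km.

35.2 km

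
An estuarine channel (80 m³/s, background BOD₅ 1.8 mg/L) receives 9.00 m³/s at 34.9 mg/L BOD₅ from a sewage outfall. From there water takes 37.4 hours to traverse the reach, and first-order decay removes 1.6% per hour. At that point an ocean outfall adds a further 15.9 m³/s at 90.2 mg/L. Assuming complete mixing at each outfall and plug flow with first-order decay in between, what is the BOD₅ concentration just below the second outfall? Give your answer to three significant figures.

16.1 mg/L

Mass balance: C = (80.00·1.800 + 9.000·34.90) / 89.00 = 458.1/89.00 = 5.147 mg/L; combined flow 89.00 m³/s.
1.6%/h lost → k = −ln(1 − 0.016) = 0.01613 h⁻¹.
After decay, C = 5.147 × e^(−kt) = 5.147 × 0.5470 = 2.816 mg/L.
At the second outfall, C = (89.00·2.816 + 15.90·90.20) / (89.00 + 15.90) = 16.06 mg/L.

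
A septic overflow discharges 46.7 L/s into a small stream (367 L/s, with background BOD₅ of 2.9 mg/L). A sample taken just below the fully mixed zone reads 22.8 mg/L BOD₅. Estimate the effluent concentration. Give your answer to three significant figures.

179 mg/L

Mass balance: 367.0·2.900 + 46.70·Cₑ = 413.7·22.80
→ Cₑ = (413.7·22.80 − 367.0·2.900) / 46.70 = 179.2 mg/L.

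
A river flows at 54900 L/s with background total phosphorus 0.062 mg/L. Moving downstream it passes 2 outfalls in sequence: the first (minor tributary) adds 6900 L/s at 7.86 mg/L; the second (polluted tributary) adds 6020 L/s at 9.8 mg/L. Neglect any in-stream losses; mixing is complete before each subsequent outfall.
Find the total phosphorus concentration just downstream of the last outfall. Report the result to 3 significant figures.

After outfall 1: Q = 54900 + 6900 = 61800 L/s; C = (54900·0.06200 + 6900·7.860)/61800 = 0.9327 mg/L.
After outfall 2: Q = 61800 + 6020 = 67820 L/s; C = (61800·0.9327 + 6020·9.800)/67820 = 1.720 mg/L.

1.72 mg/L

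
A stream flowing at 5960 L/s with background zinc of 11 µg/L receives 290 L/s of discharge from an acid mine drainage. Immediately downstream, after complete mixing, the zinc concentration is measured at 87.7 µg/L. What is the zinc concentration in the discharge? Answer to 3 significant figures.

1660 µg/L

Mass balance: 5960·11.00 + 290.0·Cₑ = 6250·87.70
→ Cₑ = (6250·87.70 − 5960·11.00) / 290.0 = 1664 µg/L.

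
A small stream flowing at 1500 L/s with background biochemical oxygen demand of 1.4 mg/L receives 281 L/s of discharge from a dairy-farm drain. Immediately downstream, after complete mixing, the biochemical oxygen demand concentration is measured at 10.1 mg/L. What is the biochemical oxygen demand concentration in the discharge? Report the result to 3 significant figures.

Mass balance: 1500·1.400 + 281.0·Cₑ = 1781·10.10
→ Cₑ = (1781·10.10 − 1500·1.400) / 281.0 = 56.54 mg/L.

56.5 mg/L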